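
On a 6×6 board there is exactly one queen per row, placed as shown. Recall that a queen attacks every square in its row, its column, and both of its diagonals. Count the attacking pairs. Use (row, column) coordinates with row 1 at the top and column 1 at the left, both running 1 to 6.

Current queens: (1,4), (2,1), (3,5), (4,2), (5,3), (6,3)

3

Same column: (5,3)–(6,3) (column 3).
Same diagonal: (3,5)–(5,3) (|3−5| = |5−3| = 2); (4,2)–(5,3) (|4−5| = |2−3| = 1).
Total attacking pairs: 3.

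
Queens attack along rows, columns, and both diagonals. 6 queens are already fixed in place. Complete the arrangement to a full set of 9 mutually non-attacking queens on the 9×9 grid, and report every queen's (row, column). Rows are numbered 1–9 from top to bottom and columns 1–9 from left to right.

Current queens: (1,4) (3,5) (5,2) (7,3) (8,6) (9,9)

(1,4) (2,1) (3,5) (4,8) (5,2) (6,7) (7,3) (8,6) (9,9)

Row 2: attacked by (1,4)→{3,4,5}; (3,5)→{4,5,6}; (5,2)→{2,5}; (7,3)→{3,8}; (8,6)→{6}; (9,9)→{2,9}. Safe: 1, 7. Place at column 1.
Row 4: attacked by (1,4)→{1,4,7}; (2,1)→{1,3}; (3,5)→{4,5,6}; (5,2)→{1,2,3}; (7,3)→{3,6}; (8,6)→{2,6}; (9,9)→{4,9}. Safe: 8. Place at column 8.
Row 6: attacked by (1,4)→{4,9}; (2,1)→{1,5}; (3,5)→{2,5,8}; (4,8)→{6,8}; (5,2)→{1,2,3}; (7,3)→{2,3,4}; (8,6)→{4,6,8}; (9,9)→{6,9}. Safe: 7. Place at column 7.
Columns [4, 1, 5, 8, 2, 7, 3, 6, 9], r−c [-3, 1, -2, -4, 3, -1, 4, 2, 0], r+c [5, 3, 8, 12, 7, 13, 10, 14, 18] are all distinct, so no two queens attack.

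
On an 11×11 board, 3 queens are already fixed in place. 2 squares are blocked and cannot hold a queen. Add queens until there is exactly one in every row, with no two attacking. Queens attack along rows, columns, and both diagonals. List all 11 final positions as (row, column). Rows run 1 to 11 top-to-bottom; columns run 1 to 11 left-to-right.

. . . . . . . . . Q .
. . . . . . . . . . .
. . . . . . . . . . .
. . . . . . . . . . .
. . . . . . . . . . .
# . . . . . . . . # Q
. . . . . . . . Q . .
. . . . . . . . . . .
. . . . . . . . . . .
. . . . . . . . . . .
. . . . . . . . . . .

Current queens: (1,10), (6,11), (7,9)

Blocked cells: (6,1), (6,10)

Row 2: attacked by (1,10)→{9,10,11}; (6,11)→{7,11}; (7,9)→{4,9}. Safe: 1, 2, 3, 5, 6, 8. Place at column 5.
Row 3: attacked by (1,10)→{8,10}; (2,5)→{4,5,6}; (6,11)→{8,11}; (7,9)→{5,9}. Safe: 1, 2, 3, 7. Place at column 1.
Row 4: attacked by (1,10)→{7,10}; (2,5)→{3,5,7}; (3,1)→{1,2}; (6,11)→{9,11}; (7,9)→{6,9}. Safe: 4, 8. Place at column 8.
Row 5: attacked by (1,10)→{6,10}; (2,5)→{2,5,8}; (3,1)→{1,3}; (4,8)→{7,8,9}; (6,11)→{10,11}; (7,9)→{7,9,11}. Safe: 4. Place at column 4.
Row 8: attacked by (1,10)→{3,10}; (2,5)→{5,11}; (3,1)→{1,6}; (4,8)→{4,8}; (5,4)→{1,4,7}; (6,11)→{9,11}; (7,9)→{8,9,10}. Safe: 2. Place at column 2.
Row 9: attacked by (1,10)→{2,10}; (2,5)→{5}; (3,1)→{1,7}; (4,8)→{3,8}; (5,4)→{4,8}; (6,11)→{8,11}; (7,9)→{7,9,11}; (8,2)→{1,2,3}. Safe: 6. Place at column 6.
Row 10: attacked by (1,10)→{1,10}; (2,5)→{5}; (3,1)→{1,8}; (4,8)→{2,8}; (5,4)→{4,9}; (6,11)→{7,11}; (7,9)→{6,9}; (8,2)→{2,4}; (9,6)→{5,6,7}. Safe: 3. Place at column 3.
Row 11: attacked by (1,10)→{10}; (2,5)→{5}; (3,1)→{1,9}; (4,8)→{1,8}; (5,4)→{4,10}; (6,11)→{6,11}; (7,9)→{5,9}; (8,2)→{2,5}; (9,6)→{4,6,8}; (10,3)→{2,3,4}. Safe: 7. Place at column 7.
Columns [10, 5, 1, 8, 4, 11, 9, 2, 6, 3, 7], r−c [-9, -3, 2, -4, 1, -5, -2, 6, 3, 7, 4], r+c [11, 7, 4, 12, 9, 17, 16, 10, 15, 13, 18] are all distinct, so no two queens attack.

(1,10) (2,5) (3,1) (4,8) (5,4) (6,11) (7,9) (8,2) (9,6) (10,3) (11,7)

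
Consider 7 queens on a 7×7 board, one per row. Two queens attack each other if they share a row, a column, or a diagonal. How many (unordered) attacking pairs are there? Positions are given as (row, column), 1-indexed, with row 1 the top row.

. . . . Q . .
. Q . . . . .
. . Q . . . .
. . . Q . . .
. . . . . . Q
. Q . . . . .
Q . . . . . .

Same column: (2,2)–(6,2) (column 2).
Same diagonal: (1,5)–(3,3) (|1−3| = |5−3| = 2); (2,2)–(3,3) (|2−3| = |2−3| = 1); (2,2)–(4,4) (|2−4| = |2−4| = 2); (3,3)–(4,4) (|3−4| = |3−4| = 1); (4,4)–(6,2) (|4−6| = |4−2| = 2); (4,4)–(7,1) (|4−7| = |4−1| = 3); (6,2)–(7,1) (|6−7| = |2−1| = 1).
Total attacking pairs: 8.

8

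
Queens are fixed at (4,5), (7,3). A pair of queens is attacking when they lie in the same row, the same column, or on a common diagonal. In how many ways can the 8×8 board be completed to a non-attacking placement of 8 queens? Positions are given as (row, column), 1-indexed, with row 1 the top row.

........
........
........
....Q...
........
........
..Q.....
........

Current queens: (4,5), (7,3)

Branch on row 1: col 1 → 0; col 4 → 2; col 6 → 0; col 7 → 1.
Sum: 0 + 2 + 0 + 1 = 3.

3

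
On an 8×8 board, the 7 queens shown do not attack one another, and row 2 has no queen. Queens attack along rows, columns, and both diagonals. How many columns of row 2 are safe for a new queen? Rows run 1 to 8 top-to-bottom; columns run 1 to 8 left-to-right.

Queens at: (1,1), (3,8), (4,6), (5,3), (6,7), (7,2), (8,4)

1

(1,1) attacks row 2 at column 1 and diagonals 2.
(3,8) attacks row 2 at column 8 and diagonals 7.
(4,6) attacks row 2 at column 6 and diagonals 4, 8.
(5,3) attacks row 2 at column 3 and diagonals 6.
(6,7) attacks row 2 at column 7 and diagonals 3.
(7,2) attacks row 2 at column 2 and diagonals 7.
(8,4) attacks row 2 at column 4.
Attacked columns: {1, 2, 3, 4, 6, 7, 8}. Safe: {5}.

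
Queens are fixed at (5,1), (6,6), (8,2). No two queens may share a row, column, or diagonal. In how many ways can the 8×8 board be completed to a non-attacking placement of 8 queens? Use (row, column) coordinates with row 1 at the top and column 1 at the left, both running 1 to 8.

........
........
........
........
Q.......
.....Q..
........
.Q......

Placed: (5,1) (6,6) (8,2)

Branch on row 1: col 3 → 0; col 4 → 1; col 7 → 0; col 8 → 0.
Sum: 0 + 1 + 0 + 0 = 1.

1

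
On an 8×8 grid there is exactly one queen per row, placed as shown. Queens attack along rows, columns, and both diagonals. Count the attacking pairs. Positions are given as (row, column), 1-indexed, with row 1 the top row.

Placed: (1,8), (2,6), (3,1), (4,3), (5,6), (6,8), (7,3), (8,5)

Same column: (1,8)–(6,8) (column 8); (2,6)–(5,6) (column 6); (4,3)–(7,3) (column 3).
Total attacking pairs: 3.

3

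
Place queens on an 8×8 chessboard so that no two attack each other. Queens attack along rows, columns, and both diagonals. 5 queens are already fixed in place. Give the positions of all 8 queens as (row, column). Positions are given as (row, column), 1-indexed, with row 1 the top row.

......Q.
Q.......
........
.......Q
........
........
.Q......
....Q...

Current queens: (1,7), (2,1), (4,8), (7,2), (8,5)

Row 3: attacked by (1,7)→{5,7}; (2,1)→{1,2}; (4,8)→{7,8}; (7,2)→{2,6}; (8,5)→{5}. Safe: 3, 4. Place at column 3.
Row 5: attacked by (1,7)→{3,7}; (2,1)→{1,4}; (3,3)→{1,3,5}; (4,8)→{7,8}; (7,2)→{2,4}; (8,5)→{2,5,8}. Safe: 6. Place at column 6.
Row 6: attacked by (1,7)→{2,7}; (2,1)→{1,5}; (3,3)→{3,6}; (4,8)→{6,8}; (5,6)→{5,6,7}; (7,2)→{1,2,3}; (8,5)→{3,5,7}. Safe: 4. Place at column 4.
Columns [7, 1, 3, 8, 6, 4, 2, 5], r−c [-6, 1, 0, -4, -1, 2, 5, 3], r+c [8, 3, 6, 12, 11, 10, 9, 13] are all distinct, so no two queens attack.

(1,7) (2,1) (3,3) (4,8) (5,6) (6,4) (7,2) (8,5)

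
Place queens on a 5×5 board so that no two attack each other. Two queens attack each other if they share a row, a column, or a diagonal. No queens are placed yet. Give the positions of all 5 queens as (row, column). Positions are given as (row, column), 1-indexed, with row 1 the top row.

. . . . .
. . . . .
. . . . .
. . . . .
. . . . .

Row 1: Safe: 1, 2, 3, 4, 5. Place at column 4.
Row 2: attacked by (1,4)→{3,4,5}. Safe: 1, 2. Place at column 2.
Row 3: attacked by (1,4)→{2,4}; (2,2)→{1,2,3}. Safe: 5. Place at column 5.
Row 4: attacked by (1,4)→{1,4}; (2,2)→{2,4}; (3,5)→{4,5}. Safe: 3. Place at column 3.
Row 5: attacked by (1,4)→{4}; (2,2)→{2,5}; (3,5)→{3,5}; (4,3)→{2,3,4}. Safe: 1. Place at column 1.
Columns [4, 2, 5, 3, 1], r−c [-3, 0, -2, 1, 4], r+c [5, 4, 8, 7, 6] are all distinct, so no two queens attack.

(1,4) (2,2) (3,5) (4,3) (5,1)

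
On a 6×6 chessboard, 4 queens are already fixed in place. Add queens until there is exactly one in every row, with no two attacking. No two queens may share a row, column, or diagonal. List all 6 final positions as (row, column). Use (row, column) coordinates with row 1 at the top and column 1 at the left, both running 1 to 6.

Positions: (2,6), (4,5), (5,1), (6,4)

Row 1: attacked by (2,6)→{5,6}; (4,5)→{2,5}; (5,1)→{1,5}; (6,4)→{4}. Safe: 3. Place at column 3.
Row 3: attacked by (1,3)→{1,3,5}; (2,6)→{5,6}; (4,5)→{4,5,6}; (5,1)→{1,3}; (6,4)→{1,4}. Safe: 2. Place at column 2.
Columns [3, 6, 2, 5, 1, 4], r−c [-2, -4, 1, -1, 4, 2], r+c [4, 8, 5, 9, 6, 10] are all distinct, so no two queens attack.

(1,3) (2,6) (3,2) (4,5) (5,1) (6,4)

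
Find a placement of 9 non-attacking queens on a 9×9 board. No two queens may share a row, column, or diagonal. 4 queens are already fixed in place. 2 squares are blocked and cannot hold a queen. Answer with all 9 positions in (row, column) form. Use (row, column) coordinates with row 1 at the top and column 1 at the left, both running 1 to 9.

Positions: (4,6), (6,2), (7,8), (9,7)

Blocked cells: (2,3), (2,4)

Row 1: attacked by (4,6)→{3,6,9}; (6,2)→{2,7}; (7,8)→{2,8}; (9,7)→{7}. Safe: 1, 4, 5. Place at column 4.
Row 2: attacked by (1,4)→{3,4,5}; (4,6)→{4,6,8}; (6,2)→{2,6}; (7,8)→{3,8}; (9,7)→{7}. Blocked: 3,4. Safe: 1, 9. Place at column 1.
Row 3: attacked by (1,4)→{2,4,6}; (2,1)→{1,2}; (4,6)→{5,6,7}; (6,2)→{2,5}; (7,8)→{4,8}; (9,7)→{1,7}. Safe: 3, 9. Place at column 3.
Row 5: attacked by (1,4)→{4,8}; (2,1)→{1,4}; (3,3)→{1,3,5}; (4,6)→{5,6,7}; (6,2)→{1,2,3}; (7,8)→{6,8}; (9,7)→{3,7}. Safe: 9. Place at column 9.
Row 8: attacked by (1,4)→{4}; (2,1)→{1,7}; (3,3)→{3,8}; (4,6)→{2,6}; (5,9)→{6,9}; (6,2)→{2,4}; (7,8)→{7,8,9}; (9,7)→{6,7,8}. Safe: 5. Place at column 5.
Columns [4, 1, 3, 6, 9, 2, 8, 5, 7], r−c [-3, 1, 0, -2, -4, 4, -1, 3, 2], r+c [5, 3, 6, 10, 14, 8, 15, 13, 16] are all distinct, so no two queens attack.

(1,4) (2,1) (3,3) (4,6) (5,9) (6,2) (7,8) (8,5) (9,7)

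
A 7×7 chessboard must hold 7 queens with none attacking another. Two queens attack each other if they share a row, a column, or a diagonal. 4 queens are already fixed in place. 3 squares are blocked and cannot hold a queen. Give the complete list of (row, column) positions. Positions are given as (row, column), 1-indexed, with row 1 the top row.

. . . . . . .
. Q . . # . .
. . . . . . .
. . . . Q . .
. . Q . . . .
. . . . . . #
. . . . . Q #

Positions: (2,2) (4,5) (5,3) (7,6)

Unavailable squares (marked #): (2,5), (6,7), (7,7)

(1,4) (2,2) (3,7) (4,5) (5,3) (6,1) (7,6)

Row 1: attacked by (2,2)→{1,2,3}; (4,5)→{2,5}; (5,3)→{3,7}; (7,6)→{6}. Safe: 4. Place at column 4.
Row 3: attacked by (1,4)→{2,4,6}; (2,2)→{1,2,3}; (4,5)→{4,5,6}; (5,3)→{1,3,5}; (7,6)→{2,6}. Safe: 7. Place at column 7.
Row 6: attacked by (1,4)→{4}; (2,2)→{2,6}; (3,7)→{4,7}; (4,5)→{3,5,7}; (5,3)→{2,3,4}; (7,6)→{5,6,7}. Blocked: 7. Safe: 1. Place at column 1.
Columns [4, 2, 7, 5, 3, 1, 6], r−c [-3, 0, -4, -1, 2, 5, 1], r+c [5, 4, 10, 9, 8, 7, 13] are all distinct, so no two queens attack.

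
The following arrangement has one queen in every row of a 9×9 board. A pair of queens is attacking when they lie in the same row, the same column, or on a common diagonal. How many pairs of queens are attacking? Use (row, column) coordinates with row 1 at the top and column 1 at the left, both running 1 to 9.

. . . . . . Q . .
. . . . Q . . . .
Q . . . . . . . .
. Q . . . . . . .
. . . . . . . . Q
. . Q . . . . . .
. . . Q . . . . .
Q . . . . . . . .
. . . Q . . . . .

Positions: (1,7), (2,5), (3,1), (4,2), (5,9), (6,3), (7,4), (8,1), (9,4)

Same column: (3,1)–(8,1) (column 1); (7,4)–(9,4) (column 4).
Same diagonal: (3,1)–(4,2) (|3−4| = |1−2| = 1); (6,3)–(7,4) (|6−7| = |3−4| = 1); (6,3)–(8,1) (|6−8| = |3−1| = 2).
Total attacking pairs: 5.

5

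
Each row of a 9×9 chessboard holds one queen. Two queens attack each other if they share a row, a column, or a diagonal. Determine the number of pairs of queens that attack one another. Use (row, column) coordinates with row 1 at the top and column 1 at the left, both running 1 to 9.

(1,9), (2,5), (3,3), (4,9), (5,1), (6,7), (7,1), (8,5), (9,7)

8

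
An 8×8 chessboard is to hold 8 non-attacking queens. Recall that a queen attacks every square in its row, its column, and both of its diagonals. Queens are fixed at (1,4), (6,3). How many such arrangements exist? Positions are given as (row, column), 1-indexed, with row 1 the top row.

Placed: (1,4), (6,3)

2

Branch on row 2: col 1 → 1; col 2 → 1; col 6 → 0; col 8 → 0.
Sum: 1 + 1 + 0 + 0 = 2.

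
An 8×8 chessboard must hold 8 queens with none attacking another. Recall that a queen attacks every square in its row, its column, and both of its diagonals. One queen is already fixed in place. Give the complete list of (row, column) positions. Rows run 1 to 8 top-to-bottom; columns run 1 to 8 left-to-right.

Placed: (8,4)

(1,6) (2,2) (3,7) (4,1) (5,3) (6,5) (7,8) (8,4)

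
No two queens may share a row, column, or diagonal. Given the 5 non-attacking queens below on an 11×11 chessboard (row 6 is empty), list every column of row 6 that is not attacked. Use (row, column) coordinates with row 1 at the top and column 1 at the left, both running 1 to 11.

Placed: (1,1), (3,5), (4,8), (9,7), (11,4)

(1,1) attacks row 6 at column 1 and diagonals 6.
(3,5) attacks row 6 at column 5 and diagonals 2, 8.
(4,8) attacks row 6 at column 8 and diagonals 6, 10.
(9,7) attacks row 6 at column 7 and diagonals 4, 10.
(11,4) attacks row 6 at column 4 and diagonals 9.
Attacked columns: {1, 2, 4, 5, 6, 7, 8, 9, 10}. Safe: {3, 11}.

columns 3, 11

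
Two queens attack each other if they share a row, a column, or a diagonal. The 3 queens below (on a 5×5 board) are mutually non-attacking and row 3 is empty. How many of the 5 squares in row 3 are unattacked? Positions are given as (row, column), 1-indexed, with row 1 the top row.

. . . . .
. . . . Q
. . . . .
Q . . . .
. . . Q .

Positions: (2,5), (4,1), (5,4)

(2,5) attacks row 3 at column 5 and diagonals 4.
(4,1) attacks row 3 at column 1 and diagonals 2.
(5,4) attacks row 3 at column 4 and diagonals 2.
Attacked columns: {1, 2, 4, 5}. Safe: {3}.

1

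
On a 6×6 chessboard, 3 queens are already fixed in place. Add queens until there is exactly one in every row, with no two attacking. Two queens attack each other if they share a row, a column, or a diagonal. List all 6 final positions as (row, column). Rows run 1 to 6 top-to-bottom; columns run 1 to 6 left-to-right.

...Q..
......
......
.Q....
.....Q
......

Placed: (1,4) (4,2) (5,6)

Row 2: attacked by (1,4)→{3,4,5}; (4,2)→{2,4}; (5,6)→{3,6}. Safe: 1. Place at column 1.
Row 3: attacked by (1,4)→{2,4,6}; (2,1)→{1,2}; (4,2)→{1,2,3}; (5,6)→{4,6}. Safe: 5. Place at column 5.
Row 6: attacked by (1,4)→{4}; (2,1)→{1,5}; (3,5)→{2,5}; (4,2)→{2,4}; (5,6)→{5,6}. Safe: 3. Place at column 3.
Columns [4, 1, 5, 2, 6, 3], r−c [-3, 1, -2, 2, -1, 3], r+c [5, 3, 8, 6, 11, 9] are all distinct, so no two queens attack.

(1,4) (2,1) (3,5) (4,2) (5,6) (6,3)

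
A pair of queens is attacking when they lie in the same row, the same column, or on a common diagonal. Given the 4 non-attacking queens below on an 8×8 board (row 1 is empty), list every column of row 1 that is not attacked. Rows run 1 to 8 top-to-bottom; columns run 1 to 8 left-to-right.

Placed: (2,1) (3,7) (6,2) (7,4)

columns 3, 6, 8

(2,1) attacks row 1 at column 1 and diagonals 2.
(3,7) attacks row 1 at column 7 and diagonals 5.
(6,2) attacks row 1 at column 2 and diagonals 7.
(7,4) attacks row 1 at column 4.
Attacked columns: {1, 2, 4, 5, 7}. Safe: {3, 6, 8}.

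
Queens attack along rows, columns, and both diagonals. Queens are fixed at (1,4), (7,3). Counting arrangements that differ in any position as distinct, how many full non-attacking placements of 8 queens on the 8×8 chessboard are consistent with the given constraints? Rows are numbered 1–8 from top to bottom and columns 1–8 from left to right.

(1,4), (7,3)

6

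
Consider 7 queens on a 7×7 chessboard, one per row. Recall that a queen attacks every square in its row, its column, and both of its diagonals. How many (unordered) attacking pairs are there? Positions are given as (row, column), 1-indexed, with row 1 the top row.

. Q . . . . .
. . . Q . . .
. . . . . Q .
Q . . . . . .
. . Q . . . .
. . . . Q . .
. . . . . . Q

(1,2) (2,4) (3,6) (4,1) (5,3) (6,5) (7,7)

0

All columns are distinct and no two queens satisfy |Δrow| = |Δcol|, so no pair attacks.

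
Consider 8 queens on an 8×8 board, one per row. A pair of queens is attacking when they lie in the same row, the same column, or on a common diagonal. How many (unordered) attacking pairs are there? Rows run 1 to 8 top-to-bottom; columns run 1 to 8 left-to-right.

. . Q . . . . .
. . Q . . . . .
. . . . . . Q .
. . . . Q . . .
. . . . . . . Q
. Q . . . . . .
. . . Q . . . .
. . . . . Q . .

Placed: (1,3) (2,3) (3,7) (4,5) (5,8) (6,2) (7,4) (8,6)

2

Same column: (1,3)–(2,3) (column 3).
Same diagonal: (2,3)–(4,5) (|2−4| = |3−5| = 2).
Total attacking pairs: 2.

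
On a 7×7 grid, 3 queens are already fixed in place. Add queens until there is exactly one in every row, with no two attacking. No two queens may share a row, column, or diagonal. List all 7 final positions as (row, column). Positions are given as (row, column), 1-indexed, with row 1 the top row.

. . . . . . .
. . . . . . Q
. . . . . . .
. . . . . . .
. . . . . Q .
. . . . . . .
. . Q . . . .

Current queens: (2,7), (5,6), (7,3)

(1,5) (2,7) (3,2) (4,4) (5,6) (6,1) (7,3)

Row 1: attacked by (2,7)→{6,7}; (5,6)→{2,6}; (7,3)→{3}. Safe: 1, 4, 5. Place at column 5.
Row 3: attacked by (1,5)→{3,5,7}; (2,7)→{6,7}; (5,6)→{4,6}; (7,3)→{3,7}. Safe: 1, 2. Place at column 2.
Row 4: attacked by (1,5)→{2,5}; (2,7)→{5,7}; (3,2)→{1,2,3}; (5,6)→{5,6,7}; (7,3)→{3,6}. Safe: 4. Place at column 4.
Row 6: attacked by (1,5)→{5}; (2,7)→{3,7}; (3,2)→{2,5}; (4,4)→{2,4,6}; (5,6)→{5,6,7}; (7,3)→{2,3,4}. Safe: 1. Place at column 1.
Columns [5, 7, 2, 4, 6, 1, 3], r−c [-4, -5, 1, 0, -1, 5, 4], r+c [6, 9, 5, 8, 11, 7, 10] are all distinct, so no two queens attack.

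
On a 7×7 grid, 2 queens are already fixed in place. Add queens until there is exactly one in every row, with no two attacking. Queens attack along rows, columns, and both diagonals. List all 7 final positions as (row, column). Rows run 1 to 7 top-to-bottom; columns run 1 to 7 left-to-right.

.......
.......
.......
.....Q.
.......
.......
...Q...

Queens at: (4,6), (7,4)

(1,1) (2,5) (3,2) (4,6) (5,3) (6,7) (7,4)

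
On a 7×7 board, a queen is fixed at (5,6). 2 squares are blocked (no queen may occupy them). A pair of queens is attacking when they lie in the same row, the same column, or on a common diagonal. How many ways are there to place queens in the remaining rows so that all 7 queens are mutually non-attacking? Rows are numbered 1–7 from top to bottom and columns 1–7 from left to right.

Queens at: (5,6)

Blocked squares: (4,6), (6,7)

Branch on row 1: col 1 → 1; col 3 → 1; col 4 → 2; col 5 → 1; col 7 → 1.
Sum: 1 + 1 + 2 + 1 + 1 = 6.

6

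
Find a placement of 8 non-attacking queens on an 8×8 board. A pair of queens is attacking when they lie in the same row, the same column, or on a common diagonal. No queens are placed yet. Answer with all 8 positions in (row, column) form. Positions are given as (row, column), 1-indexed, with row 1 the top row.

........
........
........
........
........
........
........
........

(1,8) (2,3) (3,1) (4,6) (5,2) (6,5) (7,7) (8,4)

Row 1: Safe: 1, 2, 3, 4, 5, 6, 7, 8. Place at column 8.
Row 2: attacked by (1,8)→{7,8}. Safe: 1, 2, 3, 4, 5, 6. Place at column 3.
Row 3: attacked by (1,8)→{6,8}; (2,3)→{2,3,4}. Safe: 1, 5, 7. Place at column 1.
Row 4: attacked by (1,8)→{5,8}; (2,3)→{1,3,5}; (3,1)→{1,2}. Safe: 4, 6, 7. Place at column 6.
Row 5: attacked by (1,8)→{4,8}; (2,3)→{3,6}; (3,1)→{1,3}; (4,6)→{5,6,7}. Safe: 2. Place at column 2.
Row 6: attacked by (1,8)→{3,8}; (2,3)→{3,7}; (3,1)→{1,4}; (4,6)→{4,6,8}; (5,2)→{1,2,3}. Safe: 5. Place at column 5.
Row 7: attacked by (1,8)→{2,8}; (2,3)→{3,8}; (3,1)→{1,5}; (4,6)→{3,6}; (5,2)→{2,4}; (6,5)→{4,5,6}. Safe: 7. Place at column 7.
Row 8: attacked by (1,8)→{1,8}; (2,3)→{3}; (3,1)→{1,6}; (4,6)→{2,6}; (5,2)→{2,5}; (6,5)→{3,5,7}; (7,7)→{6,7,8}. Safe: 4. Place at column 4.
Columns [8, 3, 1, 6, 2, 5, 7, 4], r−c [-7, -1, 2, -2, 3, 1, 0, 4], r+c [9, 5, 4, 10, 7, 11, 14, 12] are all distinct, so no two queens attack.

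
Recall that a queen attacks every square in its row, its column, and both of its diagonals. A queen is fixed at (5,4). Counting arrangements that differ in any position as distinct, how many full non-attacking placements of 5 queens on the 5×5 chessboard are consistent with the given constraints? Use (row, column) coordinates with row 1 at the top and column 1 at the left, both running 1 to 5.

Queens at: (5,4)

Branch on row 1: col 1 → 1; col 2 → 1; col 3 → 0; col 5 → 0.
Sum: 1 + 1 + 0 + 0 = 2.

2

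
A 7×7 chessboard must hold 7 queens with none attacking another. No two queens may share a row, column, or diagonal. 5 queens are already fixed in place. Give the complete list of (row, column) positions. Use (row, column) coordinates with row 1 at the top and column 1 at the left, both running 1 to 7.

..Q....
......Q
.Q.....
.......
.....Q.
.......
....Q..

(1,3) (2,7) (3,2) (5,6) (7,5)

Row 4: attacked by (1,3)→{3,6}; (2,7)→{5,7}; (3,2)→{1,2,3}; (5,6)→{5,6,7}; (7,5)→{2,5}. Safe: 4. Place at column 4.
Row 6: attacked by (1,3)→{3}; (2,7)→{3,7}; (3,2)→{2,5}; (4,4)→{2,4,6}; (5,6)→{5,6,7}; (7,5)→{4,5,6}. Safe: 1. Place at column 1.
Columns [3, 7, 2, 4, 6, 1, 5], r−c [-2, -5, 1, 0, -1, 5, 2], r+c [4, 9, 5, 8, 11, 7, 12] are all distinct, so no two queens attack.

(1,3) (2,7) (3,2) (4,4) (5,6) (6,1) (7,5)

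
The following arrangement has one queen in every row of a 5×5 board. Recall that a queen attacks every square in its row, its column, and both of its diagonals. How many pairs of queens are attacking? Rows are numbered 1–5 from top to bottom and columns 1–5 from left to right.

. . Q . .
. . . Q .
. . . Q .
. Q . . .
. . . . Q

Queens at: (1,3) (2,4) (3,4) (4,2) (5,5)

Same column: (2,4)–(3,4) (column 4).
Same diagonal: (1,3)–(2,4) (|1−2| = |3−4| = 1); (2,4)–(4,2) (|2−4| = |4−2| = 2).
Total attacking pairs: 3.

3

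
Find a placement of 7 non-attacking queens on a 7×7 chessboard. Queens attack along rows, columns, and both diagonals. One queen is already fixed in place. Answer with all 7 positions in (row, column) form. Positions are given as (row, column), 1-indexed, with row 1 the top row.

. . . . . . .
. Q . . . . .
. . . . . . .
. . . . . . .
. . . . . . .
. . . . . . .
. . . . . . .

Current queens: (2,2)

(1,4) (2,2) (3,7) (4,5) (5,3) (6,1) (7,6)

Row 1: attacked by (2,2)→{1,2,3}. Safe: 4, 5, 6, 7. Place at column 4.
Row 3: attacked by (1,4)→{2,4,6}; (2,2)→{1,2,3}. Safe: 5, 7. Place at column 7.
Row 4: attacked by (1,4)→{1,4,7}; (2,2)→{2,4}; (3,7)→{6,7}. Safe: 3, 5. Place at column 5.
Row 5: attacked by (1,4)→{4}; (2,2)→{2,5}; (3,7)→{5,7}; (4,5)→{4,5,6}. Safe: 1, 3. Place at column 3.
Row 6: attacked by (1,4)→{4}; (2,2)→{2,6}; (3,7)→{4,7}; (4,5)→{3,5,7}; (5,3)→{2,3,4}. Safe: 1. Place at column 1.
Row 7: attacked by (1,4)→{4}; (2,2)→{2,7}; (3,7)→{3,7}; (4,5)→{2,5}; (5,3)→{1,3,5}; (6,1)→{1,2}. Safe: 6. Place at column 6.
Columns [4, 2, 7, 5, 3, 1, 6], r−c [-3, 0, -4, -1, 2, 5, 1], r+c [5, 4, 10, 9, 8, 7, 13] are all distinct, so no two queens attack.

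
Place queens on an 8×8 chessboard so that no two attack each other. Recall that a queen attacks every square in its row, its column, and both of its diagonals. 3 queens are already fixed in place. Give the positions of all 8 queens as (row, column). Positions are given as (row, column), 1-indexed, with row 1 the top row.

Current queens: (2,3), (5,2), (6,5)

(1,8) (2,3) (3,1) (4,6) (5,2) (6,5) (7,7) (8,4)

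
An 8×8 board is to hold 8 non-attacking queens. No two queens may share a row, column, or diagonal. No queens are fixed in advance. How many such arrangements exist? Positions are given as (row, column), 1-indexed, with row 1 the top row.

92

Branch on row 1: col 1 → 4; col 2 → 8; col 3 → 16; col 4 → 18; col 5 → 18; col 6 → 16; col 7 → 8; col 8 → 4.
Sum: 4 + 8 + 16 + 18 + 18 + 16 + 8 + 4 = 92.
(This is the classic 8-queens count.)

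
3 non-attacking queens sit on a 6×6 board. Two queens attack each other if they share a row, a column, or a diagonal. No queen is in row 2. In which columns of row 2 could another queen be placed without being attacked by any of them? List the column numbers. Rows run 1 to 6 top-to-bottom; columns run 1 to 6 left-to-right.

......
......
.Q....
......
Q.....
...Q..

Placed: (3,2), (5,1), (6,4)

(3,2) attacks row 2 at column 2 and diagonals 1, 3.
(5,1) attacks row 2 at column 1 and diagonals 4.
(6,4) attacks row 2 at column 4.
Attacked columns: {1, 2, 3, 4}. Safe: {5, 6}.

columns 5, 6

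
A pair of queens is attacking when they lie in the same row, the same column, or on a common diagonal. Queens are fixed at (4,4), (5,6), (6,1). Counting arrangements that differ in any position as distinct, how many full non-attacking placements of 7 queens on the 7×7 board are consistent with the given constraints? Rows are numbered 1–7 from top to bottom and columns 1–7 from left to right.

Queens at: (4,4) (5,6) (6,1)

Branch on row 1: col 3 → 1; col 5 → 1.
Sum: 1 + 1 = 2.

2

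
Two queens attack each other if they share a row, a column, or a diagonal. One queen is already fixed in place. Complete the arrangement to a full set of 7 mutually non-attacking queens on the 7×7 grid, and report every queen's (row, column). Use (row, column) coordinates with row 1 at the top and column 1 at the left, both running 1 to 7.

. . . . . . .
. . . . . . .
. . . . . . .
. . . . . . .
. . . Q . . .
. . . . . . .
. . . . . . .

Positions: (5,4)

Row 1: attacked by (5,4)→{4}. Safe: 1, 2, 3, 5, 6, 7. Place at column 3.
Row 2: attacked by (1,3)→{2,3,4}; (5,4)→{1,4,7}. Safe: 5, 6. Place at column 5.
Row 3: attacked by (1,3)→{1,3,5}; (2,5)→{4,5,6}; (5,4)→{2,4,6}. Safe: 7. Place at column 7.
Row 4: attacked by (1,3)→{3,6}; (2,5)→{3,5,7}; (3,7)→{6,7}; (5,4)→{3,4,5}. Safe: 1, 2. Place at column 2.
Row 6: attacked by (1,3)→{3}; (2,5)→{1,5}; (3,7)→{4,7}; (4,2)→{2,4}; (5,4)→{3,4,5}. Safe: 6. Place at column 6.
Row 7: attacked by (1,3)→{3}; (2,5)→{5}; (3,7)→{3,7}; (4,2)→{2,5}; (5,4)→{2,4,6}; (6,6)→{5,6,7}. Safe: 1. Place at column 1.
Columns [3, 5, 7, 2, 4, 6, 1], r−c [-2, -3, -4, 2, 1, 0, 6], r+c [4, 7, 10, 6, 9, 12, 8] are all distinct, so no two queens attack.

(1,3) (2,5) (3,7) (4,2) (5,4) (6,6) (7,1)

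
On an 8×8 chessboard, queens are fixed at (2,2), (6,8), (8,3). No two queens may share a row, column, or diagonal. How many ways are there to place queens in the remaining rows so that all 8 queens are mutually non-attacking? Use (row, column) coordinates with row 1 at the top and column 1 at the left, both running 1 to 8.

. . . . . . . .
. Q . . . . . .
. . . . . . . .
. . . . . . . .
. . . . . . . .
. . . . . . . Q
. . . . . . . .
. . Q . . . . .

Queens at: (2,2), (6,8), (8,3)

Branch on row 1: col 4 → 1; col 5 → 0; col 6 → 1; col 7 → 0.
Sum: 1 + 0 + 1 + 0 = 2.

2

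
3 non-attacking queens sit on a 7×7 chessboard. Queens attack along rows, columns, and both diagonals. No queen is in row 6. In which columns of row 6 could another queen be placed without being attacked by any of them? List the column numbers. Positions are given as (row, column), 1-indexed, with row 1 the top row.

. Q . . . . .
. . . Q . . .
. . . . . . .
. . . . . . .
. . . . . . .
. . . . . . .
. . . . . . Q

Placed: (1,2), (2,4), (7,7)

columns 1, 3, 5

(1,2) attacks row 6 at column 2 and diagonals 7.
(2,4) attacks row 6 at column 4.
(7,7) attacks row 6 at column 7 and diagonals 6.
Attacked columns: {2, 4, 6, 7}. Safe: {1, 3, 5}.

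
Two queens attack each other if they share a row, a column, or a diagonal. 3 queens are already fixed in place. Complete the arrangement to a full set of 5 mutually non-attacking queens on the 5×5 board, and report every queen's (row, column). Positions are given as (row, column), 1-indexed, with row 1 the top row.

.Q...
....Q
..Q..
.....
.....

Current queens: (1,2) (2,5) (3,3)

Row 4: attacked by (1,2)→{2,5}; (2,5)→{3,5}; (3,3)→{2,3,4}. Safe: 1. Place at column 1.
Row 5: attacked by (1,2)→{2}; (2,5)→{2,5}; (3,3)→{1,3,5}; (4,1)→{1,2}. Safe: 4. Place at column 4.
Columns [2, 5, 3, 1, 4], r−c [-1, -3, 0, 3, 1], r+c [3, 7, 6, 5, 9] are all distinct, so no two queens attack.

(1,2) (2,5) (3,3) (4,1) (5,4)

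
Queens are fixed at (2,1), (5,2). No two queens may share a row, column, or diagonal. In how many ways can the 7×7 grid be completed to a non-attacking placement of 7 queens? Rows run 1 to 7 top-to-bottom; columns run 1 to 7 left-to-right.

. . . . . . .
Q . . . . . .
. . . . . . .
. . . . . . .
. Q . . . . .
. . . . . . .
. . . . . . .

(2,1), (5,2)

3

Branch on row 1: col 3 → 1; col 4 → 1; col 5 → 1; col 7 → 0.
Sum: 1 + 1 + 1 + 0 = 3.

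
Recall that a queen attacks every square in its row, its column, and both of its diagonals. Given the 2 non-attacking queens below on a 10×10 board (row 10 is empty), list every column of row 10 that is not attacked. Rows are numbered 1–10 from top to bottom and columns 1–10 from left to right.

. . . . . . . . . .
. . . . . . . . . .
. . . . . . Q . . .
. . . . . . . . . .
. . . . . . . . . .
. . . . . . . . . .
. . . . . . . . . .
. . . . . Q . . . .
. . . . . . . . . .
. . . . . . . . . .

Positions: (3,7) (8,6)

columns 1, 2, 3, 5, 9, 10

(3,7) attacks row 10 at column 7.
(8,6) attacks row 10 at column 6 and diagonals 4, 8.
Attacked columns: {4, 6, 7, 8}. Safe: {1, 2, 3, 5, 9, 10}.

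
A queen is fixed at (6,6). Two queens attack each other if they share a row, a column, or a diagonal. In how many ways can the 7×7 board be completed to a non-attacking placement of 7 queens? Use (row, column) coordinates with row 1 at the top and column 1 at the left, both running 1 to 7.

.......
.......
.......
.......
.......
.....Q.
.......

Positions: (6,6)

Branch on row 1: col 2 → 1; col 3 → 1; col 4 → 0; col 5 → 1; col 7 → 1.
Sum: 1 + 1 + 0 + 1 + 1 = 4.

4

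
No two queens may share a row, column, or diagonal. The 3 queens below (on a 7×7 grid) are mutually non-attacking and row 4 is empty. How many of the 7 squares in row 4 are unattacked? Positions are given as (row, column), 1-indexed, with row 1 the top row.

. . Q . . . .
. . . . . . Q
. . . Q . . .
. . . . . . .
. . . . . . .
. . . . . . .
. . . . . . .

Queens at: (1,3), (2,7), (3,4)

2

(1,3) attacks row 4 at column 3 and diagonals 6.
(2,7) attacks row 4 at column 7 and diagonals 5.
(3,4) attacks row 4 at column 4 and diagonals 3, 5.
Attacked columns: {3, 4, 5, 6, 7}. Safe: {1, 2}.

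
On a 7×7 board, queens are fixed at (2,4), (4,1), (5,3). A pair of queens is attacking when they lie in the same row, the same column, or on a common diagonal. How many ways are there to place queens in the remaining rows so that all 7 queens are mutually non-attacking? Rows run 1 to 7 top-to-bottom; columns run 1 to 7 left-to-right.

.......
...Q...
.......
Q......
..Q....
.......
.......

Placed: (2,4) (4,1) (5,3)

2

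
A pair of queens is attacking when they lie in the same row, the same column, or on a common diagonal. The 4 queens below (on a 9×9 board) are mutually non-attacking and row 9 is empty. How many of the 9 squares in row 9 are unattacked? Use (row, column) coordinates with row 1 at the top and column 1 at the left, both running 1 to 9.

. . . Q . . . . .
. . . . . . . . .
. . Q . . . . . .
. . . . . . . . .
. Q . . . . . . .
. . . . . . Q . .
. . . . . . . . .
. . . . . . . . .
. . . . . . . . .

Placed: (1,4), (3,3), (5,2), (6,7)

(1,4) attacks row 9 at column 4.
(3,3) attacks row 9 at column 3 and diagonals 9.
(5,2) attacks row 9 at column 2 and diagonals 6.
(6,7) attacks row 9 at column 7 and diagonals 4.
Attacked columns: {2, 3, 4, 6, 7, 9}. Safe: {1, 5, 8}.

3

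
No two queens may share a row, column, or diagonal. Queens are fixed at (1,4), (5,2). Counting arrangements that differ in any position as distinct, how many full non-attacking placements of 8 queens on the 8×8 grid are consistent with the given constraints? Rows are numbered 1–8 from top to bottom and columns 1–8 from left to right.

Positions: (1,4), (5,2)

3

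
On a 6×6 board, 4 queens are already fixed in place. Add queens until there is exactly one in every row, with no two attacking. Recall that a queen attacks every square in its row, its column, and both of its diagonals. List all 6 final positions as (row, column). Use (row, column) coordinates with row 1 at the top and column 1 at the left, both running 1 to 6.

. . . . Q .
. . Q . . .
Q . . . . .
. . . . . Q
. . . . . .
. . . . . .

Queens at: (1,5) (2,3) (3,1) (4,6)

(1,5) (2,3) (3,1) (4,6) (5,4) (6,2)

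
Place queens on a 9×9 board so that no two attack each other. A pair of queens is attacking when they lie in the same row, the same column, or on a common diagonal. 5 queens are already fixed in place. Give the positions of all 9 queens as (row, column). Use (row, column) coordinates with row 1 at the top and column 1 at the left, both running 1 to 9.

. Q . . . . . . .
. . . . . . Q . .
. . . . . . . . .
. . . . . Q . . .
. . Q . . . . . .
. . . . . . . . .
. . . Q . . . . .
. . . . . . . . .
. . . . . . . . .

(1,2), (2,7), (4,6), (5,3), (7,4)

Row 3: attacked by (1,2)→{2,4}; (2,7)→{6,7,8}; (4,6)→{5,6,7}; (5,3)→{1,3,5}; (7,4)→{4,8}. Safe: 9. Place at column 9.
Row 6: attacked by (1,2)→{2,7}; (2,7)→{3,7}; (3,9)→{6,9}; (4,6)→{4,6,8}; (5,3)→{2,3,4}; (7,4)→{3,4,5}. Safe: 1. Place at column 1.
Row 8: attacked by (1,2)→{2,9}; (2,7)→{1,7}; (3,9)→{4,9}; (4,6)→{2,6}; (5,3)→{3,6}; (6,1)→{1,3}; (7,4)→{3,4,5}. Safe: 8. Place at column 8.
Row 9: attacked by (1,2)→{2}; (2,7)→{7}; (3,9)→{3,9}; (4,6)→{1,6}; (5,3)→{3,7}; (6,1)→{1,4}; (7,4)→{2,4,6}; (8,8)→{7,8,9}. Safe: 5. Place at column 5.
Columns [2, 7, 9, 6, 3, 1, 4, 8, 5], r−c [-1, -5, -6, -2, 2, 5, 3, 0, 4], r+c [3, 9, 12, 10, 8, 7, 11, 16, 14] are all distinct, so no two queens attack.

(1,2) (2,7) (3,9) (4,6) (5,3) (6,1) (7,4) (8,8) (9,5)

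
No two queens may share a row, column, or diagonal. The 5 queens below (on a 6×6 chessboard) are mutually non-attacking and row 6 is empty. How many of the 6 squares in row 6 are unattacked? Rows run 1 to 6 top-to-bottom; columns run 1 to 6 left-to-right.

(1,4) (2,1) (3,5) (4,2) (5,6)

1

(1,4) attacks row 6 at column 4.
(2,1) attacks row 6 at column 1 and diagonals 5.
(3,5) attacks row 6 at column 5 and diagonals 2.
(4,2) attacks row 6 at column 2 and diagonals 4.
(5,6) attacks row 6 at column 6 and diagonals 5.
Attacked columns: {1, 2, 4, 5, 6}. Safe: {3}.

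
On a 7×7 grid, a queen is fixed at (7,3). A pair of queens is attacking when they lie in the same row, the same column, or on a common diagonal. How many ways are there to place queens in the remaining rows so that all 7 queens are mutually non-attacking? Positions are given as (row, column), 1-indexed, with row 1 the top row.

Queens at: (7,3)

Branch on row 1: col 1 → 1; col 2 → 0; col 4 → 1; col 5 → 2; col 6 → 1; col 7 → 1.
Sum: 1 + 0 + 1 + 2 + 1 + 1 = 6.

6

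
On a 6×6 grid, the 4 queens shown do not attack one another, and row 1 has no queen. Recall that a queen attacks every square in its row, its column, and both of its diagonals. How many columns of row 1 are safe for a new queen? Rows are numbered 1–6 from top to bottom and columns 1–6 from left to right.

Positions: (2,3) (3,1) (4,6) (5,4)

1

(2,3) attacks row 1 at column 3 and diagonals 2, 4.
(3,1) attacks row 1 at column 1 and diagonals 3.
(4,6) attacks row 1 at column 6 and diagonals 3.
(5,4) attacks row 1 at column 4.
Attacked columns: {1, 2, 3, 4, 6}. Safe: {5}.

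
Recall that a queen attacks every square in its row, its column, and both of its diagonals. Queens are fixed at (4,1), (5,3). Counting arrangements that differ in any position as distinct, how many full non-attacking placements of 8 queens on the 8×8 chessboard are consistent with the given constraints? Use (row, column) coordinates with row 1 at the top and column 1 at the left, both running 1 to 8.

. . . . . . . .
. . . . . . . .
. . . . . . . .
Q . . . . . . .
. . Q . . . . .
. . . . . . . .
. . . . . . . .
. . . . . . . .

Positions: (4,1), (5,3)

6

Branch on row 1: col 2 → 2; col 5 → 2; col 6 → 2; col 8 → 0.
Sum: 2 + 2 + 2 + 0 = 6.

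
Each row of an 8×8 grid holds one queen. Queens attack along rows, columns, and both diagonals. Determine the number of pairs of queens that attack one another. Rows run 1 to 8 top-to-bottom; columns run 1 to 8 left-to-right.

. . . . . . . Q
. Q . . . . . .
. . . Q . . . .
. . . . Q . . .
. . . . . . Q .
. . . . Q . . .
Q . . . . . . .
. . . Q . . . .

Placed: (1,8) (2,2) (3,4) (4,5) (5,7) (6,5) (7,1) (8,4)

5

Same column: (3,4)–(8,4) (column 4); (4,5)–(6,5) (column 5).
Same diagonal: (1,8)–(4,5) (|1−4| = |8−5| = 3); (3,4)–(4,5) (|3−4| = |4−5| = 1); (5,7)–(8,4) (|5−8| = |7−4| = 3).
Total attacking pairs: 5.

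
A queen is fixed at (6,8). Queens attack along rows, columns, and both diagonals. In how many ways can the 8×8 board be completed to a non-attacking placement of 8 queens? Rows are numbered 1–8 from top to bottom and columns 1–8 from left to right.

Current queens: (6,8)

16

Branch on row 1: col 1 → 0; col 2 → 3; col 4 → 4; col 5 → 4; col 6 → 4; col 7 → 1.
Sum: 0 + 3 + 4 + 4 + 4 + 1 = 16.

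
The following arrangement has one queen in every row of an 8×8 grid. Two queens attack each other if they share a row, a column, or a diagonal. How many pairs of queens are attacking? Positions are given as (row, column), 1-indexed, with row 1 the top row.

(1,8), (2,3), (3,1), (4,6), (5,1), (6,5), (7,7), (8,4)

2

Same column: (3,1)–(5,1) (column 1).
Same diagonal: (5,1)–(8,4) (|5−8| = |1−4| = 3).
Total attacking pairs: 2.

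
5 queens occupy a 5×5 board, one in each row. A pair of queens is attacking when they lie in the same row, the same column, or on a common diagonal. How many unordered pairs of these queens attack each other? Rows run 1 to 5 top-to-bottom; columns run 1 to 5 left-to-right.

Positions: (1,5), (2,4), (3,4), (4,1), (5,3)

2

Same column: (2,4)–(3,4) (column 4).
Same diagonal: (1,5)–(2,4) (|1−2| = |5−4| = 1).
Total attacking pairs: 2.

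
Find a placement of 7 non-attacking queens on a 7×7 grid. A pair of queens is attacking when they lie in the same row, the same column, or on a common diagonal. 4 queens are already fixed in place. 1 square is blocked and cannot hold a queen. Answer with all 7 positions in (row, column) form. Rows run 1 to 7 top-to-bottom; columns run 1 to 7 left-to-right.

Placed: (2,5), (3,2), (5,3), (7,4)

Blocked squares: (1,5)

(1,1) (2,5) (3,2) (4,6) (5,3) (6,7) (7,4)

Row 1: attacked by (2,5)→{4,5,6}; (3,2)→{2,4}; (5,3)→{3,7}; (7,4)→{4}. Blocked: 5. Safe: 1. Place at column 1.
Row 4: attacked by (1,1)→{1,4}; (2,5)→{3,5,7}; (3,2)→{1,2,3}; (5,3)→{2,3,4}; (7,4)→{1,4,7}. Safe: 6. Place at column 6.
Row 6: attacked by (1,1)→{1,6}; (2,5)→{1,5}; (3,2)→{2,5}; (4,6)→{4,6}; (5,3)→{2,3,4}; (7,4)→{3,4,5}. Safe: 7. Place at column 7.
Columns [1, 5, 2, 6, 3, 7, 4], r−c [0, -3, 1, -2, 2, -1, 3], r+c [2, 7, 5, 10, 8, 13, 11] are all distinct, so no two queens attack.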